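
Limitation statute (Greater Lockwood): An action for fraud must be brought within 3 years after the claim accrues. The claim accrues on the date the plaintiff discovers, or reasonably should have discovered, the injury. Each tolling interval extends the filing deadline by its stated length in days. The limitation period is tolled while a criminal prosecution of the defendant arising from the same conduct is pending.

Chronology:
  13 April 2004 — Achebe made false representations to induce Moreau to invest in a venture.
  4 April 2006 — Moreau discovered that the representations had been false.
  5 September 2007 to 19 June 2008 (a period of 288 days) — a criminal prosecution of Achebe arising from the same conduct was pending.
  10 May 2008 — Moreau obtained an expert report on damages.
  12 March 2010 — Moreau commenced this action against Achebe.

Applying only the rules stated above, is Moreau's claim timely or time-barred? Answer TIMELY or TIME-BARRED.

Accrual is tied to discovery, so the period began on 4 April 2006 rather than on 13 April 2004 when the act occurred.
Adding the 3 years base period to 4 April 2006 gives a deadline of 4 April 2009, before any tolling.
The period was tolled for 288 days by the pending criminal prosecution (5 September 2007 to 19 June 2008), pushing the deadline to 17 January 2010.
None of the other events listed affects the running of the period under the stated rules.
Moreau filed on 12 March 2010, after the 17 January 2010 deadline, so the action is time-barred.

TIME-BARRED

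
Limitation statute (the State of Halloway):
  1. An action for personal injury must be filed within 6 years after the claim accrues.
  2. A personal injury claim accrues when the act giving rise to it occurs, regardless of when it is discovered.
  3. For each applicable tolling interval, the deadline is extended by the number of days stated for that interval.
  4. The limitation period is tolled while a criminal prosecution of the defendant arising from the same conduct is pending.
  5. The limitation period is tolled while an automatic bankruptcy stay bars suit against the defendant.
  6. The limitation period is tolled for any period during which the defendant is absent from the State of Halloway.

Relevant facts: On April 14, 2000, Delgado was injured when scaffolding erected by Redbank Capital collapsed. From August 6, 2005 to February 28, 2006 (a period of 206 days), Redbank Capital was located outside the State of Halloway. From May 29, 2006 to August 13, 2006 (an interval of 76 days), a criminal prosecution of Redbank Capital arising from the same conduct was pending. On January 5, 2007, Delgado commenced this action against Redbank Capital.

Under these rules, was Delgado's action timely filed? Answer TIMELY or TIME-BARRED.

The claim accrued on April 14, 2000, when the wrongful act occurred.
6 years from April 14, 2000 is April 14, 2006.
Because the defendant's absence from the jurisdiction ran from August 6, 2005 to February 28, 2006, the deadline is extended by 206 days to November 6, 2006.
The period was tolled for 76 days by the pending criminal prosecution (May 29, 2006 to August 13, 2006), pushing the deadline to January 21, 2007.
Delgado filed on January 5, 2007, before the January 21, 2007 deadline, so the action is timely.

TIMELY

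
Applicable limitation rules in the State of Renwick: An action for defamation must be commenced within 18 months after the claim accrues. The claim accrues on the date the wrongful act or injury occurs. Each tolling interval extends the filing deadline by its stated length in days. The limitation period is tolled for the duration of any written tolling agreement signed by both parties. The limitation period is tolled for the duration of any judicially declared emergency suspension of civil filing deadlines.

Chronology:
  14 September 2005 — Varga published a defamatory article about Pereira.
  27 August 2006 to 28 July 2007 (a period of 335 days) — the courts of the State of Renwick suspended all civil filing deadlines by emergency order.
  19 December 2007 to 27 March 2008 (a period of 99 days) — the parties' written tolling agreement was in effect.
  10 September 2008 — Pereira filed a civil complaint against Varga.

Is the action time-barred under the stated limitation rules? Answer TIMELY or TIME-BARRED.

TIME-BARRED

The claim accrued on 14 September 2005, the date of the act.
The untolled deadline — 18 months after 14 September 2005 — is 14 March 2007.
The period was tolled for 335 days by the emergency suspension of filing deadlines (27 August 2006 to 28 July 2007), pushing the deadline to 12 February 2008.
The period was tolled for 99 days by the written tolling agreement (19 December 2007 to 27 March 2008), pushing the deadline to 21 May 2008.
Pereira filed on 10 September 2008, after the 21 May 2008 deadline, so the action is time-barred.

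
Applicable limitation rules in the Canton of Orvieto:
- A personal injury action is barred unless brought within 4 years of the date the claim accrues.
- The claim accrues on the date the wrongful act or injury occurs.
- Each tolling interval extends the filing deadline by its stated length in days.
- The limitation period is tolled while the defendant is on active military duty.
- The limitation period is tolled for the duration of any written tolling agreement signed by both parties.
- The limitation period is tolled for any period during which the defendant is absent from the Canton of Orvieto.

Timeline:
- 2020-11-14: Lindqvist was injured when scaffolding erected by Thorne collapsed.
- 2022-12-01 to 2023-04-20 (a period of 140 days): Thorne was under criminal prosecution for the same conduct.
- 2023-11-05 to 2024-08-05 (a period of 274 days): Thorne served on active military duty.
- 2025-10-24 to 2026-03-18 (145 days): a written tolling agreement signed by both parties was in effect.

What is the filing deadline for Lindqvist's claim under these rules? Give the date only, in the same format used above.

2025-08-15

The claim accrued on 2020-11-14, the date of the act.
The untolled deadline — 4 years after 2020-11-14 — is 2024-11-14.
The period was tolled for 274 days by the defendant's active military service (2023-11-05 to 2024-08-05), pushing the deadline to 2025-08-15.
The written tolling agreement starting 2025-10-24 came too late — the period had run on 2025-08-15 — and so does not extend the deadline.
Although a criminal prosecution ran from 2022-12-01 to 2023-04-20, the stated rules do not make that a tolling event, so it is disregarded.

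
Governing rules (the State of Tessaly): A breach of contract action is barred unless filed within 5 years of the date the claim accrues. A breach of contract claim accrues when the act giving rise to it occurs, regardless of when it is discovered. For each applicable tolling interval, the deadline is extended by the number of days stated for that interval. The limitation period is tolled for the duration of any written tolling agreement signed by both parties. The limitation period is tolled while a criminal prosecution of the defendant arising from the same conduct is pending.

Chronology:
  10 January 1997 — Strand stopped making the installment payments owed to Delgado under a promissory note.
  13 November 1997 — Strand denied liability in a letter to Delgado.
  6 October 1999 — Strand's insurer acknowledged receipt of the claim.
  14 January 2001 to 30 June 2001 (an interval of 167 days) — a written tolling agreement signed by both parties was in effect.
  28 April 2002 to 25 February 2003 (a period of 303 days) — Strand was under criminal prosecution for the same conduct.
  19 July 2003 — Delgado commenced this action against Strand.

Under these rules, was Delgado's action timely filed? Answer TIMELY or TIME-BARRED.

TIME-BARRED

The claim accrued on 10 January 1997, the date of the act.
The untolled deadline — 5 years after 10 January 1997 — is 10 January 2002.
Because the written tolling agreement ran from 14 January 2001 to 30 June 2001, the deadline is extended by 167 days to 26 June 2002.
The period was tolled for 303 days by the pending criminal prosecution (28 April 2002 to 25 February 2003), pushing the deadline to 25 April 2003.
None of the other events listed affects the running of the period under the stated rules.
The 19 July 2003 filing falls after the 25 April 2003 deadline; the claim is time-barred.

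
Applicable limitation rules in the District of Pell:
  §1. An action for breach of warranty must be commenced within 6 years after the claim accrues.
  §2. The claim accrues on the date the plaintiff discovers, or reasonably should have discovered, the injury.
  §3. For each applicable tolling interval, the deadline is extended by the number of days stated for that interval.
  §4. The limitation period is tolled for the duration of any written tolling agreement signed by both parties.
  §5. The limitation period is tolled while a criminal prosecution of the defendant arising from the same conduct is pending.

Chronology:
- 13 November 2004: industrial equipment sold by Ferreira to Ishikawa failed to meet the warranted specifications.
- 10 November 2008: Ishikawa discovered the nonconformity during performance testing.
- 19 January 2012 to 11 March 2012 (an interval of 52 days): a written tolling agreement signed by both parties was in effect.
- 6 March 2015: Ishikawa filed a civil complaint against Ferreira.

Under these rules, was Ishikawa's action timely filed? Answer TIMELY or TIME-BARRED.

Under the discovery rule, the claim accrued on 10 November 2008, when Ishikawa discovered the injury — not on the 13 November 2004 date of the underlying act.
The untolled deadline — 6 years after 10 November 2008 — is 10 November 2014.
The period was tolled for 52 days by the written tolling agreement (19 January 2012 to 11 March 2012), pushing the deadline to 1 January 2015.
Filing on 6 March 2015 missed the 1 January 2015 deadline — the action is time-barred.

TIME-BARRED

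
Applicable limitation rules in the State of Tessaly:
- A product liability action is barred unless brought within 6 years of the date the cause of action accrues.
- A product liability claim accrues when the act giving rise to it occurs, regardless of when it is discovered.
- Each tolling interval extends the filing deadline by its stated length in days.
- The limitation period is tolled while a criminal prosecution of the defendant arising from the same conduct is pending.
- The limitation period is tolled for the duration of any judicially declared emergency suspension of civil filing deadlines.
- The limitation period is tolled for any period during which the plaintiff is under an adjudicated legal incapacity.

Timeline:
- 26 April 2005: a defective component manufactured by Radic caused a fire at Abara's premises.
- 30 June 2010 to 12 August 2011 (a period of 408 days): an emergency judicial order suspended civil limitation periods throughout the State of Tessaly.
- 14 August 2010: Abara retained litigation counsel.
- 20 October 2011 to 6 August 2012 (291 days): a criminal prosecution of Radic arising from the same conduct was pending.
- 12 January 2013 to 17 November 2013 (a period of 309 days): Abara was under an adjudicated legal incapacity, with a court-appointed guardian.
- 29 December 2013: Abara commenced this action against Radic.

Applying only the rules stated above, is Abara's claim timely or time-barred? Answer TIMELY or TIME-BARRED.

TIMELY

The cause of action accrued on 26 April 2005, the date of the act.
The untolled deadline — 6 years after 26 April 2005 — is 26 April 2011.
The period was tolled for 408 days by the emergency suspension of filing deadlines (30 June 2010 to 12 August 2011), pushing the deadline to 7 June 2012.
The pending criminal prosecution from 20 October 2011 to 6 August 2012 tolled the period for 291 days, extending the deadline to 25 March 2013.
The plaintiff's legal incapacity from 12 January 2013 to 17 November 2013 tolled the period for 309 days, extending the deadline to 28 January 2014.
Nothing else in the chronology tolls or restarts the period.
Abara filed on 29 December 2013, before the 28 January 2014 deadline, so the action is timely.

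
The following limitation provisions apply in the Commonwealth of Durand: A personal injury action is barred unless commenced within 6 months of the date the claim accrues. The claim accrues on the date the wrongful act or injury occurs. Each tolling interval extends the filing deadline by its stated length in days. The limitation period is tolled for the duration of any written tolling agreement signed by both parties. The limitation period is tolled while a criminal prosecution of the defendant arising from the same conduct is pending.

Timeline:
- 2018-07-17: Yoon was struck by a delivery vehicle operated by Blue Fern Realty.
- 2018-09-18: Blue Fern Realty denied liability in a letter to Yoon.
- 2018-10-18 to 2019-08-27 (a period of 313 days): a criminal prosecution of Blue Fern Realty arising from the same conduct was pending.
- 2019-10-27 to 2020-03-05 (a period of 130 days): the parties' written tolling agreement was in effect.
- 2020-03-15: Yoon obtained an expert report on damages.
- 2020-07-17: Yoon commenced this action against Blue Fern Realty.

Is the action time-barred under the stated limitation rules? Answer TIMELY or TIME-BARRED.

The limitation period began to run on 2018-07-17.
6 months from 2018-07-17 is 2019-01-17.
The period was tolled for 313 days by the pending criminal prosecution (2018-10-18 to 2019-08-27), pushing the deadline to 2019-11-26.
Because the written tolling agreement ran from 2019-10-27 to 2020-03-05, the deadline is extended by 130 days to 2020-04-04.
None of the other events listed affects the running of the period under the stated rules.
Filing on 2020-07-17 missed the 2020-04-04 deadline — the action is time-barred.

TIME-BARRED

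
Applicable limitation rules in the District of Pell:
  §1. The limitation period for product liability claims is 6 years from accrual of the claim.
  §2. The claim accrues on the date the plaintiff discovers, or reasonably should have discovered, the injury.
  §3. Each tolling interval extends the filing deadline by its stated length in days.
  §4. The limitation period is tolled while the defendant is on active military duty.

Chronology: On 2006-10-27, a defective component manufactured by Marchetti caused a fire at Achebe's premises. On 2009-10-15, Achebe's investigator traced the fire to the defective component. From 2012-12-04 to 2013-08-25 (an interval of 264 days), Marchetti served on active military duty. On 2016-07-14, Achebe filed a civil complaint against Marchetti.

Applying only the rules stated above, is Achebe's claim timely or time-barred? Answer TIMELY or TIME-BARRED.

TIME-BARRED

The claim did not accrue until Achebe discovered the injury on 2009-10-15; the 2006-10-27 act date does not start the clock under the stated rule.
The untolled deadline — 6 years after 2009-10-15 — is 2015-10-15.
Because the defendant's active military service ran from 2012-12-04 to 2013-08-25, the deadline is extended by 264 days to 2016-07-05.
Achebe filed on 2016-07-14, after the 2016-07-05 deadline, so the action is time-barred.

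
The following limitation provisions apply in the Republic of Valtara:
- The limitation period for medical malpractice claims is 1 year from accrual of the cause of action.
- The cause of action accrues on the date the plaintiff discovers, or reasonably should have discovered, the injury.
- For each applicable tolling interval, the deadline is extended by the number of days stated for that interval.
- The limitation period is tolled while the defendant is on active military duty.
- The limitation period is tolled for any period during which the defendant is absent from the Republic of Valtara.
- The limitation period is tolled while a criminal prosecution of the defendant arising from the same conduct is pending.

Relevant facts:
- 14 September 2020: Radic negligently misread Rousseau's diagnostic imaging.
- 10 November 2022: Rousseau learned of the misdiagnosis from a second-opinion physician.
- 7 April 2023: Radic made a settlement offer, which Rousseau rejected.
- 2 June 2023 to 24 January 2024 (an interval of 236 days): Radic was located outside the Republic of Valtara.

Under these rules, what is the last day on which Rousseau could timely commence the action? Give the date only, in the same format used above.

Under the discovery rule, the claim accrued on 10 November 2022, when Rousseau discovered the injury — not on the 14 September 2020 date of the underlying act.
Adding the 1 year base period to 10 November 2022 gives a deadline of 10 November 2023, before any tolling.
The defendant's absence from the jurisdiction from 2 June 2023 to 24 January 2024 tolled the period for 236 days, extending the deadline to 3 July 2024.
The other events in the timeline have no effect on the limitation period under the stated rules.

3 July 2024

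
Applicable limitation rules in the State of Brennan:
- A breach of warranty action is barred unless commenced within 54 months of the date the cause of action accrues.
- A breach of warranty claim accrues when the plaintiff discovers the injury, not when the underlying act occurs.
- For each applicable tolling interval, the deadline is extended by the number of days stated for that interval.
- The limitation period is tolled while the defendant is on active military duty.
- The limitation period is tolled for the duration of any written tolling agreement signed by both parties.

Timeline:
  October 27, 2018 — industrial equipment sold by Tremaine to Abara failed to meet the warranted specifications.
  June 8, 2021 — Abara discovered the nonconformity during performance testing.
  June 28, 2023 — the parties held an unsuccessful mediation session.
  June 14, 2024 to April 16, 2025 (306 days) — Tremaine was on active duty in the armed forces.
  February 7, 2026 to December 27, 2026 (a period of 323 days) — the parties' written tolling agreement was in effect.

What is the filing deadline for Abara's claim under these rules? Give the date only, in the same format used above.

August 29, 2027

Under the discovery rule, the claim accrued on June 8, 2021, when Abara discovered the injury — not on the October 27, 2018 date of the underlying act.
The untolled deadline — 54 months after June 8, 2021 — is December 8, 2025.
The defendant's active military service from June 14, 2024 to April 16, 2025 tolled the period for 306 days, extending the deadline to October 10, 2026.
The period was tolled for 323 days by the written tolling agreement (February 7, 2026 to December 27, 2026), pushing the deadline to August 29, 2027.
The other events in the timeline have no effect on the limitation period under the stated rules.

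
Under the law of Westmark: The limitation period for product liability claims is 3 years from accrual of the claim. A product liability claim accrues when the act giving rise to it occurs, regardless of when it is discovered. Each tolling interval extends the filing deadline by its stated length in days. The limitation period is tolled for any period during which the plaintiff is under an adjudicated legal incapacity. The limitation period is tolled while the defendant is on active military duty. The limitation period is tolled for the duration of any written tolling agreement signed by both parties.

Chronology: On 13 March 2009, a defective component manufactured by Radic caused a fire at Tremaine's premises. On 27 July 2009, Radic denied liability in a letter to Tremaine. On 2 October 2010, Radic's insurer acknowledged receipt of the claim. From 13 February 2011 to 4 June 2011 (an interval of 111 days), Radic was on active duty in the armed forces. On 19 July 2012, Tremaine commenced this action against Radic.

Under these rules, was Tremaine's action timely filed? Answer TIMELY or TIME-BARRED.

TIME-BARRED

The claim accrued on 13 March 2009, when the wrongful act occurred.
The untolled deadline — 3 years after 13 March 2009 — is 13 March 2012.
The defendant's active military service from 13 February 2011 to 4 June 2011 tolled the period for 111 days, extending the deadline to 2 July 2012.
Nothing else in the chronology tolls or restarts the period.
Tremaine filed on 19 July 2012, after the 2 July 2012 deadline, so the action is time-barred.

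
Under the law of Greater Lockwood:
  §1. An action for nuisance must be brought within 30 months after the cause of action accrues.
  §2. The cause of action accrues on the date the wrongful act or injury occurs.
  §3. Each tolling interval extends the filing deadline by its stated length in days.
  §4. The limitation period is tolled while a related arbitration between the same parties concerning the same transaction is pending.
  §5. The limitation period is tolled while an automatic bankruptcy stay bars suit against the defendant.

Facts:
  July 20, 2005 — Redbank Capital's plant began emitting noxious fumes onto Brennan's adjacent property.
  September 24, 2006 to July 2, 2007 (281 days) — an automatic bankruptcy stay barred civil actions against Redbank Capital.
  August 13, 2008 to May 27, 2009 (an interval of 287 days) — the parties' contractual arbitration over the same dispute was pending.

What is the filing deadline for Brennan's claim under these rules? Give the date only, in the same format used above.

The claim accrued on July 20, 2005, when the wrongful act occurred.
Adding the 30 months base period to July 20, 2005 gives a deadline of January 20, 2008, before any tolling.
Because the automatic bankruptcy stay ran from September 24, 2006 to July 2, 2007, the deadline is extended by 281 days to October 27, 2008.
The pending related arbitration from August 13, 2008 to May 27, 2009 tolled the period for 287 days, extending the deadline to August 10, 2009.

August 10, 2009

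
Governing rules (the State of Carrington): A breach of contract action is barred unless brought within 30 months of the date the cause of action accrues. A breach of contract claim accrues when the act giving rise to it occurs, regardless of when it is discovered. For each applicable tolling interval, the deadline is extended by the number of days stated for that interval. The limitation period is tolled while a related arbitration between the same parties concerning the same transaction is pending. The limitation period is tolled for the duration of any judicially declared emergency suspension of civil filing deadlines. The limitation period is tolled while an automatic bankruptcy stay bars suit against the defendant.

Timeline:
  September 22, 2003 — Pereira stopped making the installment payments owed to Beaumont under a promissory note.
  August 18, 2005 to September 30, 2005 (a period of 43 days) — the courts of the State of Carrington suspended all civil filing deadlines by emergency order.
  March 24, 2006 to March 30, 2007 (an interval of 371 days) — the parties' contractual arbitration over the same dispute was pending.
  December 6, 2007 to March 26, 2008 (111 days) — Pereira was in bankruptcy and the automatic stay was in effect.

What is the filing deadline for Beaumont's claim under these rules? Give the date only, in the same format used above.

The claim accrued on September 22, 2003, when the wrongful act occurred.
Adding the 30 months base period to September 22, 2003 gives a deadline of March 22, 2006, before any tolling.
Because the emergency suspension of filing deadlines ran from August 18, 2005 to September 30, 2005, the deadline is extended by 43 days to May 4, 2006.
Because the pending related arbitration ran from March 24, 2006 to March 30, 2007, the deadline is extended by 371 days to May 10, 2007.
The automatic bankruptcy stay starting December 6, 2007 came too late — the period had run on May 10, 2007 — and so does not extend the deadline.

May 10, 2007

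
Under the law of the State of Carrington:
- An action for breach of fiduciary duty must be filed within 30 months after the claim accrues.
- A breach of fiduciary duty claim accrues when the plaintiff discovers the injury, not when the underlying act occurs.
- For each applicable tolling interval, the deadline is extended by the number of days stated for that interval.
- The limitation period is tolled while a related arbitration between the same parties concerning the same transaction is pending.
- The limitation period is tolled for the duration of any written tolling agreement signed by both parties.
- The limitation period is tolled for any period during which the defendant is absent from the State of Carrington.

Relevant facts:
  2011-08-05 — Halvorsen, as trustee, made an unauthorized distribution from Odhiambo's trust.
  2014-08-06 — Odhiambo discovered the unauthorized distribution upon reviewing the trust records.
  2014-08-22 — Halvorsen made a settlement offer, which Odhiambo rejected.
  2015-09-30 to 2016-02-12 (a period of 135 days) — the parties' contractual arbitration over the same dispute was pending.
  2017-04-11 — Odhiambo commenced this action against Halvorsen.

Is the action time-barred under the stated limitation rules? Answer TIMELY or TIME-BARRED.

TIMELY

The claim did not accrue until Odhiambo discovered the injury on 2014-08-06; the 2011-08-05 act date does not start the clock under the stated rule.
Adding the 30 months base period to 2014-08-06 gives a deadline of 2017-02-06, before any tolling.
Because the pending related arbitration ran from 2015-09-30 to 2016-02-12, the deadline is extended by 135 days to 2017-06-21.
Nothing else in the chronology tolls or restarts the period.
Filing on 2017-04-11 beat the 2017-06-21 deadline — the action is timely.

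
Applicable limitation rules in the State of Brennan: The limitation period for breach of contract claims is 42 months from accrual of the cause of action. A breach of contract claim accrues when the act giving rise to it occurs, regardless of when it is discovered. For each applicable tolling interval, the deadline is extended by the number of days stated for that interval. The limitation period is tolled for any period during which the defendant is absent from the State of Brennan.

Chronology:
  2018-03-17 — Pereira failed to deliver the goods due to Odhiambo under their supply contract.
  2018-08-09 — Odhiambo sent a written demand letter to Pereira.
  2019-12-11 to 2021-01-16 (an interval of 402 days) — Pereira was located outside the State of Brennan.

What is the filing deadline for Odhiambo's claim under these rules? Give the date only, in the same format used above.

2022-10-24

The limitation period began to run on 2018-03-17.
The untolled deadline — 42 months after 2018-03-17 — is 2021-09-17.
The defendant's absence from the jurisdiction from 2019-12-11 to 2021-01-16 tolled the period for 402 days, extending the deadline to 2022-10-24.
The other events in the timeline have no effect on the limitation period under the stated rules.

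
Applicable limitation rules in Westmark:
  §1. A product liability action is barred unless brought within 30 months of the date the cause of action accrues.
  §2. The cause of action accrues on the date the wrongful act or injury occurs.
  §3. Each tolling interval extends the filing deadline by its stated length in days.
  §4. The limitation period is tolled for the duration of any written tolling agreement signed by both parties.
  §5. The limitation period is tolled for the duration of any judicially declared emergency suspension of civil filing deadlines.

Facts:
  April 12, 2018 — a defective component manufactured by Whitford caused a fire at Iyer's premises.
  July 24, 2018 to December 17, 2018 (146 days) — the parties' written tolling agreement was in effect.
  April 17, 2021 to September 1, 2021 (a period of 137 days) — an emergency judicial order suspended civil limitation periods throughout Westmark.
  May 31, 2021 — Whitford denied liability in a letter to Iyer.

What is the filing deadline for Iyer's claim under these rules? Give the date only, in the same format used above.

March 7, 2021

The claim accrued on April 12, 2018, when the wrongful act occurred.
The untolled deadline — 30 months after April 12, 2018 — is October 12, 2020.
Because the written tolling agreement ran from July 24, 2018 to December 17, 2018, the deadline is extended by 146 days to March 7, 2021.
The emergency suspension of filing deadlines starting April 17, 2021 came too late — the period had run on March 7, 2021 — and so does not extend the deadline.
The other events in the timeline have no effect on the limitation period under the stated rules.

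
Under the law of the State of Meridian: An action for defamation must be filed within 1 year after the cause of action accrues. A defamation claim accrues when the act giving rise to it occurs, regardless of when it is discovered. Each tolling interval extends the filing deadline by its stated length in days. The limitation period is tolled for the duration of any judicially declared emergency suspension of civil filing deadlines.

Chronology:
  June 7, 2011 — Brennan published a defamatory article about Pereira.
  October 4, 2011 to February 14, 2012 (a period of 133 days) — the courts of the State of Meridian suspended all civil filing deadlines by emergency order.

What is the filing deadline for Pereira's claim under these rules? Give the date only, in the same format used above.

The limitation period began to run on June 7, 2011.
Adding the 1 year base period to June 7, 2011 gives a deadline of June 7, 2012, before any tolling.
The emergency suspension of filing deadlines from October 4, 2011 to February 14, 2012 tolled the period for 133 days, extending the deadline to October 18, 2012.

October 18, 2012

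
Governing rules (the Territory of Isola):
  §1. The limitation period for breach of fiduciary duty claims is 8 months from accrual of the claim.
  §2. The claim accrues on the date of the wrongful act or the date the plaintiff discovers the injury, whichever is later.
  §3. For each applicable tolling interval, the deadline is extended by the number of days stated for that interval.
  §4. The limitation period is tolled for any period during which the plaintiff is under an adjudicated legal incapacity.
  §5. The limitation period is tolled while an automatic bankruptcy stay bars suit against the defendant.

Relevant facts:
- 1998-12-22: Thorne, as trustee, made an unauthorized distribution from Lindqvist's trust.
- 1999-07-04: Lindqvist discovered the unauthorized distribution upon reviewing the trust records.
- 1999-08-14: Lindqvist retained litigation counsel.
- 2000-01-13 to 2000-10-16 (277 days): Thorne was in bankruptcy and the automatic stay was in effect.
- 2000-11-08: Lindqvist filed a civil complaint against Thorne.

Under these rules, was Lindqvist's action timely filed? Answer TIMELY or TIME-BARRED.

Taking the later of the act (1998-12-22) and discovery (1999-07-04), the claim accrued on 1999-07-04.
The untolled deadline — 8 months after 1999-07-04 — is 2000-03-04.
The period was tolled for 277 days by the automatic bankruptcy stay (2000-01-13 to 2000-10-16), pushing the deadline to 2000-12-06.
Nothing else in the chronology tolls or restarts the period.
Filing on 2000-11-08 beat the 2000-12-06 deadline — the action is timely.

TIMELY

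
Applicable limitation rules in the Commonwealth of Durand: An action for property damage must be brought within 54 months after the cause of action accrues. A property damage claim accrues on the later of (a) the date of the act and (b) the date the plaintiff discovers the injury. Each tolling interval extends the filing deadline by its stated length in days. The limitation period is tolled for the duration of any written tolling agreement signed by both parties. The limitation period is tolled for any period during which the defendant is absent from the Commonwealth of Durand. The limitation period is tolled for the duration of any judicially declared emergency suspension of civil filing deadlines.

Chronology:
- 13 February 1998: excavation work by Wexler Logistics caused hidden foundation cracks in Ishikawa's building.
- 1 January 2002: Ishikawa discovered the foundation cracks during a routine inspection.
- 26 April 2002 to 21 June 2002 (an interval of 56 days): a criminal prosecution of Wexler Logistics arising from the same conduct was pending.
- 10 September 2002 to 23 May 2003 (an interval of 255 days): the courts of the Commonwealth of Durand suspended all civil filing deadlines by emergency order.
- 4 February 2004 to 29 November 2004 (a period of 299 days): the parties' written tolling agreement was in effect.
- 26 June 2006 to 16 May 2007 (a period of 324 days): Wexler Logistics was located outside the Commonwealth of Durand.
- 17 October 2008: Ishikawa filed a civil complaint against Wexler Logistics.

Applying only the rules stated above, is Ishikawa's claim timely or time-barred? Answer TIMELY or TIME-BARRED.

TIMELY

Taking the later of the act (13 February 1998) and discovery (1 January 2002), the claim accrued on 1 January 2002.
Adding the 54 months base period to 1 January 2002 gives a deadline of 1 July 2006, before any tolling.
The emergency suspension of filing deadlines from 10 September 2002 to 23 May 2003 tolled the period for 255 days, extending the deadline to 13 March 2007.
Because the written tolling agreement ran from 4 February 2004 to 29 November 2004, the deadline is extended by 299 days to 6 January 2008.
The defendant's absence from the jurisdiction from 26 June 2006 to 16 May 2007 tolled the period for 324 days, extending the deadline to 25 November 2008.
The pending criminal prosecution from 26 April 2002 to 21 June 2002 does not toll the period, because no stated rule makes a criminal prosecution a tolling event.
Filing on 17 October 2008 beat the 25 November 2008 deadline — the action is timely.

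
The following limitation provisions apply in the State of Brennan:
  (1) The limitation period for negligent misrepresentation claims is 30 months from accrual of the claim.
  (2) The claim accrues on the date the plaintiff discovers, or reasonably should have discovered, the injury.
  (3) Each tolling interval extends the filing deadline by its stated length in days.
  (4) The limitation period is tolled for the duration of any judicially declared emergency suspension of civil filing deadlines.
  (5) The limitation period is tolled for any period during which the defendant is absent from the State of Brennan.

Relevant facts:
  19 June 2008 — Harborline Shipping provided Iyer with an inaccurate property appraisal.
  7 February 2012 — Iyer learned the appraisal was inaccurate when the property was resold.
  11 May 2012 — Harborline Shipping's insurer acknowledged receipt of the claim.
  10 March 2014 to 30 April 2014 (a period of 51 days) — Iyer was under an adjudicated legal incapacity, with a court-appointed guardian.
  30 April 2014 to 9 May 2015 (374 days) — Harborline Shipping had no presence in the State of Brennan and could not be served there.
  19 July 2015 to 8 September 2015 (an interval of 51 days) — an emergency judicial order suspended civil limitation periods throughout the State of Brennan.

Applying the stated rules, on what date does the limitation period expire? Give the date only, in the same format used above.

The claim did not accrue until Iyer discovered the injury on 7 February 2012; the 19 June 2008 act date does not start the clock under the stated rule.
Adding the 30 months base period to 7 February 2012 gives a deadline of 7 August 2014, before any tolling.
Because the defendant's absence from the jurisdiction ran from 30 April 2014 to 9 May 2015, the deadline is extended by 374 days to 16 August 2015.
The period was tolled for 51 days by the emergency suspension of filing deadlines (19 July 2015 to 8 September 2015), pushing the deadline to 6 October 2015.
Although the plaintiff's incapacity ran from 10 March 2014 to 30 April 2014, the stated rules do not make that a tolling event, so it is disregarded.
Nothing else in the chronology tolls or restarts the period.

6 October 2015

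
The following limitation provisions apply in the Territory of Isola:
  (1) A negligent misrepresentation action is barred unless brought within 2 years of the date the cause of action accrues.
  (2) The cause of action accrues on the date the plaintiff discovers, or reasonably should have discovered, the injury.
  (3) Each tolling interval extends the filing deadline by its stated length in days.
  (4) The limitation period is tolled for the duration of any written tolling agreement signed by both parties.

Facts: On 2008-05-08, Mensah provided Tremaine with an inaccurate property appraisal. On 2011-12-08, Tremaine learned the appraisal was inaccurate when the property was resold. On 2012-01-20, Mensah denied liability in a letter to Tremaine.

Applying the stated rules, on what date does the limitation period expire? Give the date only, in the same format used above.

Under the discovery rule, the claim accrued on 2011-12-08, when Tremaine discovered the injury — not on the 2008-05-08 date of the underlying act.
The untolled deadline — 2 years after 2011-12-08 — is 2013-12-08.
None of the other events listed affects the running of the period under the stated rules.

2013-12-08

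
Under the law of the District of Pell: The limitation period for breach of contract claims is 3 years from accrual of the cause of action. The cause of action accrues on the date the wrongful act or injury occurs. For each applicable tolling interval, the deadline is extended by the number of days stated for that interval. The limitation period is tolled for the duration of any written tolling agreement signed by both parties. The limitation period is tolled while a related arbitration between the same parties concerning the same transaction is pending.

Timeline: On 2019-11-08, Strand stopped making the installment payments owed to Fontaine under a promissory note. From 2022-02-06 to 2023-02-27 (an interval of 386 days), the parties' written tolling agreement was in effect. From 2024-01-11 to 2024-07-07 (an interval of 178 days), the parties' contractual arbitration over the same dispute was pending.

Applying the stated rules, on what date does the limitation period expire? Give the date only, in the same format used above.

2023-11-29

The limitation period began to run on 2019-11-08.
3 years from 2019-11-08 is 2022-11-08.
Because the written tolling agreement ran from 2022-02-06 to 2023-02-27, the deadline is extended by 386 days to 2023-11-29.
By the time the pending related arbitration began on 2024-01-11, the limitation period had already expired on 2023-11-29; that interval cannot revive it.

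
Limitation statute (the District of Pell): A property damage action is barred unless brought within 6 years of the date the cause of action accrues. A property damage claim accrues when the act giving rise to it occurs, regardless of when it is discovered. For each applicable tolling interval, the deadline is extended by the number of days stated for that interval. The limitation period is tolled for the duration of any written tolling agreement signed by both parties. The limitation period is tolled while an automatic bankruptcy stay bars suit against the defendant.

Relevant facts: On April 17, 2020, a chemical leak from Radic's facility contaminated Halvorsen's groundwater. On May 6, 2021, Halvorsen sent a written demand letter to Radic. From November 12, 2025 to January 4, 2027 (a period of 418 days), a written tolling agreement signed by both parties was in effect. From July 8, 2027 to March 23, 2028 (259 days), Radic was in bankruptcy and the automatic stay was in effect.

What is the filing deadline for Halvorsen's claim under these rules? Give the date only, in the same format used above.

The cause of action accrued on April 17, 2020, the date of the act.
6 years from April 17, 2020 is April 17, 2026.
The period was tolled for 418 days by the written tolling agreement (November 12, 2025 to January 4, 2027), pushing the deadline to June 9, 2027.
The automatic bankruptcy stay starting July 8, 2027 came too late — the period had run on June 9, 2027 — and so does not extend the deadline.
None of the other events listed affects the running of the period under the stated rules.

June 9, 2027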